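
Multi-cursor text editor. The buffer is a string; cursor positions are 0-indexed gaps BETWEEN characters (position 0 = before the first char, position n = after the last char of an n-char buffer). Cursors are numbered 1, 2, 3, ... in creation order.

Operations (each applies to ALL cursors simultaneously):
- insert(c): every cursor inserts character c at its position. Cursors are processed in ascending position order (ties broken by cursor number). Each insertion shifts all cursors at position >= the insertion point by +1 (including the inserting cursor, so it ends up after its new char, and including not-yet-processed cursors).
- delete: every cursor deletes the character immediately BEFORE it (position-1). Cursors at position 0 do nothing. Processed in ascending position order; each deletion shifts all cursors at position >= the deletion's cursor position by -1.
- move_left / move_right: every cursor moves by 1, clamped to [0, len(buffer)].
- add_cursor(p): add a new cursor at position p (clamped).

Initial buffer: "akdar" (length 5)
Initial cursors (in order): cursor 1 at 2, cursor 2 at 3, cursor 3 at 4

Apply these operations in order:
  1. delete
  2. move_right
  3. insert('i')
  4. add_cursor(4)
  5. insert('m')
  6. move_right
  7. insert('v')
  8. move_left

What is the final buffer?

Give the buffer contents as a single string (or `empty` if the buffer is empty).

After op 1 (delete): buffer="ar" (len 2), cursors c1@1 c2@1 c3@1, authorship ..
After op 2 (move_right): buffer="ar" (len 2), cursors c1@2 c2@2 c3@2, authorship ..
After op 3 (insert('i')): buffer="ariii" (len 5), cursors c1@5 c2@5 c3@5, authorship ..123
After op 4 (add_cursor(4)): buffer="ariii" (len 5), cursors c4@4 c1@5 c2@5 c3@5, authorship ..123
After op 5 (insert('m')): buffer="ariimimmm" (len 9), cursors c4@5 c1@9 c2@9 c3@9, authorship ..1243123
After op 6 (move_right): buffer="ariimimmm" (len 9), cursors c4@6 c1@9 c2@9 c3@9, authorship ..1243123
After op 7 (insert('v')): buffer="ariimivmmmvvv" (len 13), cursors c4@7 c1@13 c2@13 c3@13, authorship ..12434123123
After op 8 (move_left): buffer="ariimivmmmvvv" (len 13), cursors c4@6 c1@12 c2@12 c3@12, authorship ..12434123123

Answer: ariimivmmmvvv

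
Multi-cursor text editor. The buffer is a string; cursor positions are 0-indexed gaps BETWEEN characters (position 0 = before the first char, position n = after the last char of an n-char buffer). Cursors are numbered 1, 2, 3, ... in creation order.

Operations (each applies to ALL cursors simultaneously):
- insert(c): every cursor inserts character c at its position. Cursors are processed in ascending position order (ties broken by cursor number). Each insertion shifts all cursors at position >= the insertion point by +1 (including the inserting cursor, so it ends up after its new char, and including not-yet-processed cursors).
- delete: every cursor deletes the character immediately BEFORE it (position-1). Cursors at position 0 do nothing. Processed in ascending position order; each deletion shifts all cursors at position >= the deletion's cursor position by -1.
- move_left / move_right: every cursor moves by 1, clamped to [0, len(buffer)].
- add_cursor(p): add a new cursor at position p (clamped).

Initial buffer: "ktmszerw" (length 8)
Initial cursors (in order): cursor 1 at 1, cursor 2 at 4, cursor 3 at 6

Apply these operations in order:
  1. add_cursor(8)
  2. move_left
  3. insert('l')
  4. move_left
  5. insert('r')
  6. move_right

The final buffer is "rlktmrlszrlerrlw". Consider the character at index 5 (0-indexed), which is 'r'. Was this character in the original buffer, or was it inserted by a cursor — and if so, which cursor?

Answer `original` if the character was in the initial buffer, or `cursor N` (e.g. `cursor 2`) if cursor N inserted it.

Answer: cursor 2

Derivation:
After op 1 (add_cursor(8)): buffer="ktmszerw" (len 8), cursors c1@1 c2@4 c3@6 c4@8, authorship ........
After op 2 (move_left): buffer="ktmszerw" (len 8), cursors c1@0 c2@3 c3@5 c4@7, authorship ........
After op 3 (insert('l')): buffer="lktmlszlerlw" (len 12), cursors c1@1 c2@5 c3@8 c4@11, authorship 1...2..3..4.
After op 4 (move_left): buffer="lktmlszlerlw" (len 12), cursors c1@0 c2@4 c3@7 c4@10, authorship 1...2..3..4.
After op 5 (insert('r')): buffer="rlktmrlszrlerrlw" (len 16), cursors c1@1 c2@6 c3@10 c4@14, authorship 11...22..33..44.
After op 6 (move_right): buffer="rlktmrlszrlerrlw" (len 16), cursors c1@2 c2@7 c3@11 c4@15, authorship 11...22..33..44.
Authorship (.=original, N=cursor N): 1 1 . . . 2 2 . . 3 3 . . 4 4 .
Index 5: author = 2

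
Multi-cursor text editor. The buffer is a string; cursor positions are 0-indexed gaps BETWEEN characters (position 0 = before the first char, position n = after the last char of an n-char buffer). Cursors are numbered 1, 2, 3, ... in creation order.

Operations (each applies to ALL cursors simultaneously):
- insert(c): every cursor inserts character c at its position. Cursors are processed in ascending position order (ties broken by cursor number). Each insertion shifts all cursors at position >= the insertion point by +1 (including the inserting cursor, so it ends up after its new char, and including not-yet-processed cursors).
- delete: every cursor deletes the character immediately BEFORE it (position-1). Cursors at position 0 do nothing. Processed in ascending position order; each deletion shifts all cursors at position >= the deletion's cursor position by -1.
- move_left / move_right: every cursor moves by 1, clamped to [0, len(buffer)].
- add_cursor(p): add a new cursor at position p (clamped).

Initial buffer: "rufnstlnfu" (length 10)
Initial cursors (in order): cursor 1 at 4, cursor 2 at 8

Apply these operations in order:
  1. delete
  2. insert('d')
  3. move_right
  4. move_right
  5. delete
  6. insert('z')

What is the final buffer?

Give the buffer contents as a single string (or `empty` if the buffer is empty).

Answer: rufdszldfz

Derivation:
After op 1 (delete): buffer="rufstlfu" (len 8), cursors c1@3 c2@6, authorship ........
After op 2 (insert('d')): buffer="rufdstldfu" (len 10), cursors c1@4 c2@8, authorship ...1...2..
After op 3 (move_right): buffer="rufdstldfu" (len 10), cursors c1@5 c2@9, authorship ...1...2..
After op 4 (move_right): buffer="rufdstldfu" (len 10), cursors c1@6 c2@10, authorship ...1...2..
After op 5 (delete): buffer="rufdsldf" (len 8), cursors c1@5 c2@8, authorship ...1..2.
After op 6 (insert('z')): buffer="rufdszldfz" (len 10), cursors c1@6 c2@10, authorship ...1.1.2.2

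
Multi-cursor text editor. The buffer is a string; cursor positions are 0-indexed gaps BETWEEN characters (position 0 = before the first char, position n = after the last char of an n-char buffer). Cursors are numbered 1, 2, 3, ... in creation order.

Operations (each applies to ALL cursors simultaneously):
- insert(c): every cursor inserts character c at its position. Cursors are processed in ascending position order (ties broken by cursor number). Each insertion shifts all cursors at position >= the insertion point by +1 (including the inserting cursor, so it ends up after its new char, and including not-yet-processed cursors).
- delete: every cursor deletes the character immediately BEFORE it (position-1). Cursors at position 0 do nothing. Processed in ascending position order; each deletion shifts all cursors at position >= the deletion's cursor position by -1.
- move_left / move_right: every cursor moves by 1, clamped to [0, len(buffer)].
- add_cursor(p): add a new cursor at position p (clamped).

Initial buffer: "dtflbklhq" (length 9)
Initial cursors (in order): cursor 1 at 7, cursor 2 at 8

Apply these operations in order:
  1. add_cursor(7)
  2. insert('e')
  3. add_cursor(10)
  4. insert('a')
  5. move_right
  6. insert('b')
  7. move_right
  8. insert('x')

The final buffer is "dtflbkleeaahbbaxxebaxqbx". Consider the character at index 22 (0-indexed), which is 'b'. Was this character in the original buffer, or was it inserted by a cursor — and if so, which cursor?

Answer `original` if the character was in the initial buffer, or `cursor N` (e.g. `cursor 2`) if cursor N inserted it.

Answer: cursor 2

Derivation:
After op 1 (add_cursor(7)): buffer="dtflbklhq" (len 9), cursors c1@7 c3@7 c2@8, authorship .........
After op 2 (insert('e')): buffer="dtflbkleeheq" (len 12), cursors c1@9 c3@9 c2@11, authorship .......13.2.
After op 3 (add_cursor(10)): buffer="dtflbkleeheq" (len 12), cursors c1@9 c3@9 c4@10 c2@11, authorship .......13.2.
After op 4 (insert('a')): buffer="dtflbkleeaahaeaq" (len 16), cursors c1@11 c3@11 c4@13 c2@15, authorship .......1313.422.
After op 5 (move_right): buffer="dtflbkleeaahaeaq" (len 16), cursors c1@12 c3@12 c4@14 c2@16, authorship .......1313.422.
After op 6 (insert('b')): buffer="dtflbkleeaahbbaebaqb" (len 20), cursors c1@14 c3@14 c4@17 c2@20, authorship .......1313.134242.2
After op 7 (move_right): buffer="dtflbkleeaahbbaebaqb" (len 20), cursors c1@15 c3@15 c4@18 c2@20, authorship .......1313.134242.2
After op 8 (insert('x')): buffer="dtflbkleeaahbbaxxebaxqbx" (len 24), cursors c1@17 c3@17 c4@21 c2@24, authorship .......1313.134132424.22
Authorship (.=original, N=cursor N): . . . . . . . 1 3 1 3 . 1 3 4 1 3 2 4 2 4 . 2 2
Index 22: author = 2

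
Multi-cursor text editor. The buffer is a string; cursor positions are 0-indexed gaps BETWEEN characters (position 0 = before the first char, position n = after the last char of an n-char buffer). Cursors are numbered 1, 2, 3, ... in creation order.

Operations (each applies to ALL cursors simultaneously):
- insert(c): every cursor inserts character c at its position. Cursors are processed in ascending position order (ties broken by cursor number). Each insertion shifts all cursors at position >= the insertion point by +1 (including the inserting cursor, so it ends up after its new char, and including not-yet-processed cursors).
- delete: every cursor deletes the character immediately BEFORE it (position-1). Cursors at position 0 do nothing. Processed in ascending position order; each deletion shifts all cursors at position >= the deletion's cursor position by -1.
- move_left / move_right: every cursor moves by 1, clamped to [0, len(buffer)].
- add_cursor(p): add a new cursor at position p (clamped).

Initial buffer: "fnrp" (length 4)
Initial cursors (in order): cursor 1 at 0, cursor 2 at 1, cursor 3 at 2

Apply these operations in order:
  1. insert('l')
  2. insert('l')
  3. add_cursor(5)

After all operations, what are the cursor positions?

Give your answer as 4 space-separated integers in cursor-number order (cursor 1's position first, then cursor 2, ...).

After op 1 (insert('l')): buffer="lflnlrp" (len 7), cursors c1@1 c2@3 c3@5, authorship 1.2.3..
After op 2 (insert('l')): buffer="llfllnllrp" (len 10), cursors c1@2 c2@5 c3@8, authorship 11.22.33..
After op 3 (add_cursor(5)): buffer="llfllnllrp" (len 10), cursors c1@2 c2@5 c4@5 c3@8, authorship 11.22.33..

Answer: 2 5 8 5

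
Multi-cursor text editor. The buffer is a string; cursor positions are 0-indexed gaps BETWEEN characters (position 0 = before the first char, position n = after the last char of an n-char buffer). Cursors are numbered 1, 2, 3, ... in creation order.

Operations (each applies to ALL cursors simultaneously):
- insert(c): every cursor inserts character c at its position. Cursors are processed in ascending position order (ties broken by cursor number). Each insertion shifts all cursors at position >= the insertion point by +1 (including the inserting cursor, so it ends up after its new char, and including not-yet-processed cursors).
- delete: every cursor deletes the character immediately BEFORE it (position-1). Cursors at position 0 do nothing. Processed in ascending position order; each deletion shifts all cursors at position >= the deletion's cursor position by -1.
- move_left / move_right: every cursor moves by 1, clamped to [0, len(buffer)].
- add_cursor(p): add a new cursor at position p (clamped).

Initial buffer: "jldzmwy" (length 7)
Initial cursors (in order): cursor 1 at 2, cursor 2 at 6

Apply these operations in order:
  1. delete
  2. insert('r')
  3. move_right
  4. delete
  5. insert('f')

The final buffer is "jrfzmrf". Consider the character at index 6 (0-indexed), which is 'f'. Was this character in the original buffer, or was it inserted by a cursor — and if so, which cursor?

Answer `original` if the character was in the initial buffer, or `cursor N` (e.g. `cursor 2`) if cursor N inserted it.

After op 1 (delete): buffer="jdzmy" (len 5), cursors c1@1 c2@4, authorship .....
After op 2 (insert('r')): buffer="jrdzmry" (len 7), cursors c1@2 c2@6, authorship .1...2.
After op 3 (move_right): buffer="jrdzmry" (len 7), cursors c1@3 c2@7, authorship .1...2.
After op 4 (delete): buffer="jrzmr" (len 5), cursors c1@2 c2@5, authorship .1..2
After op 5 (insert('f')): buffer="jrfzmrf" (len 7), cursors c1@3 c2@7, authorship .11..22
Authorship (.=original, N=cursor N): . 1 1 . . 2 2
Index 6: author = 2

Answer: cursor 2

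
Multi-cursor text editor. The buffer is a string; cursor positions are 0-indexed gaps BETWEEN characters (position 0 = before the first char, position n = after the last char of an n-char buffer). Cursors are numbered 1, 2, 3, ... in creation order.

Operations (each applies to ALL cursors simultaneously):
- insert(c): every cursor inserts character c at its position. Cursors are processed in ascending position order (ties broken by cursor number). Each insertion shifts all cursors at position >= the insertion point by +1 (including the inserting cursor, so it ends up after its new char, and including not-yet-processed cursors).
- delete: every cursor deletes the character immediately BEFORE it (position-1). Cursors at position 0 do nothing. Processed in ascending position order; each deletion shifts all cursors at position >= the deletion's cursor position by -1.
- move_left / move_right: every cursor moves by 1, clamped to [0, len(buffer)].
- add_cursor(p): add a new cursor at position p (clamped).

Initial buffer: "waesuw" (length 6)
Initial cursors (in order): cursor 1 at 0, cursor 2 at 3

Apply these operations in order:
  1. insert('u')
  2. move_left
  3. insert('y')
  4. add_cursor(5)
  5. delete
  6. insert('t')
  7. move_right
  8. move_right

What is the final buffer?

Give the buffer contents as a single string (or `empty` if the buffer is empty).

After op 1 (insert('u')): buffer="uwaeusuw" (len 8), cursors c1@1 c2@5, authorship 1...2...
After op 2 (move_left): buffer="uwaeusuw" (len 8), cursors c1@0 c2@4, authorship 1...2...
After op 3 (insert('y')): buffer="yuwaeyusuw" (len 10), cursors c1@1 c2@6, authorship 11...22...
After op 4 (add_cursor(5)): buffer="yuwaeyusuw" (len 10), cursors c1@1 c3@5 c2@6, authorship 11...22...
After op 5 (delete): buffer="uwausuw" (len 7), cursors c1@0 c2@3 c3@3, authorship 1..2...
After op 6 (insert('t')): buffer="tuwattusuw" (len 10), cursors c1@1 c2@6 c3@6, authorship 11..232...
After op 7 (move_right): buffer="tuwattusuw" (len 10), cursors c1@2 c2@7 c3@7, authorship 11..232...
After op 8 (move_right): buffer="tuwattusuw" (len 10), cursors c1@3 c2@8 c3@8, authorship 11..232...

Answer: tuwattusuw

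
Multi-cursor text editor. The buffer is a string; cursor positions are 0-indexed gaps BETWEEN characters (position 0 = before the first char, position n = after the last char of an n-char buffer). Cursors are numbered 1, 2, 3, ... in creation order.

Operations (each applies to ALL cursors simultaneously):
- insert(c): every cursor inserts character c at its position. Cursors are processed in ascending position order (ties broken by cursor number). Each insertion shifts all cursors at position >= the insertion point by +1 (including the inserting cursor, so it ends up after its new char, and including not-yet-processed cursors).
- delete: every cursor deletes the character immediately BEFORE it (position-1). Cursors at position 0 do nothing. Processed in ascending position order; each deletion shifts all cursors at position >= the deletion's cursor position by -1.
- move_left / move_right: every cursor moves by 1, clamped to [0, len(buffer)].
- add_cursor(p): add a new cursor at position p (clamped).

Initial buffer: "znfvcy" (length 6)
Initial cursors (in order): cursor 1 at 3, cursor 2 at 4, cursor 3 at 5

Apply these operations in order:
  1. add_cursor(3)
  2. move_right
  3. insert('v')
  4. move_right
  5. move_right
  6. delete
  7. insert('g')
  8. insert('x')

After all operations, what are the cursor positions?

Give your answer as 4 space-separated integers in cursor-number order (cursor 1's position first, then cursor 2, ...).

After op 1 (add_cursor(3)): buffer="znfvcy" (len 6), cursors c1@3 c4@3 c2@4 c3@5, authorship ......
After op 2 (move_right): buffer="znfvcy" (len 6), cursors c1@4 c4@4 c2@5 c3@6, authorship ......
After op 3 (insert('v')): buffer="znfvvvcvyv" (len 10), cursors c1@6 c4@6 c2@8 c3@10, authorship ....14.2.3
After op 4 (move_right): buffer="znfvvvcvyv" (len 10), cursors c1@7 c4@7 c2@9 c3@10, authorship ....14.2.3
After op 5 (move_right): buffer="znfvvvcvyv" (len 10), cursors c1@8 c4@8 c2@10 c3@10, authorship ....14.2.3
After op 6 (delete): buffer="znfvvv" (len 6), cursors c1@6 c2@6 c3@6 c4@6, authorship ....14
After op 7 (insert('g')): buffer="znfvvvgggg" (len 10), cursors c1@10 c2@10 c3@10 c4@10, authorship ....141234
After op 8 (insert('x')): buffer="znfvvvggggxxxx" (len 14), cursors c1@14 c2@14 c3@14 c4@14, authorship ....1412341234

Answer: 14 14 14 14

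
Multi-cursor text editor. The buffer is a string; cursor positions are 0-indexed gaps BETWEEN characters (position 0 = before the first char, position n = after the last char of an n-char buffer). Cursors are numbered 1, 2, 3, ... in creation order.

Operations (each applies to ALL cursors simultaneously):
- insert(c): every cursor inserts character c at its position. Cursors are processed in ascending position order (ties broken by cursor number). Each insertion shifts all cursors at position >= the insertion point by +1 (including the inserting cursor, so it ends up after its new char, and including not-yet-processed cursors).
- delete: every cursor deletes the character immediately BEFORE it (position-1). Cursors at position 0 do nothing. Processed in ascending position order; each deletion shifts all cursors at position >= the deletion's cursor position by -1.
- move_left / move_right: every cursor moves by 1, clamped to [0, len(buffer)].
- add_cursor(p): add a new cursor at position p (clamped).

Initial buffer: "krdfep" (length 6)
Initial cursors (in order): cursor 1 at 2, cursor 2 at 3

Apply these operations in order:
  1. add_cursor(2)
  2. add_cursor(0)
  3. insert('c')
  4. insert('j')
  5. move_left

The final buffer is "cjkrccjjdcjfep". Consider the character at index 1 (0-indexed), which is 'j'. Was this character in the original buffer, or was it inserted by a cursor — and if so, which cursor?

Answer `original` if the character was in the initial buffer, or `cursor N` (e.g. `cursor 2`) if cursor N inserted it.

After op 1 (add_cursor(2)): buffer="krdfep" (len 6), cursors c1@2 c3@2 c2@3, authorship ......
After op 2 (add_cursor(0)): buffer="krdfep" (len 6), cursors c4@0 c1@2 c3@2 c2@3, authorship ......
After op 3 (insert('c')): buffer="ckrccdcfep" (len 10), cursors c4@1 c1@5 c3@5 c2@7, authorship 4..13.2...
After op 4 (insert('j')): buffer="cjkrccjjdcjfep" (len 14), cursors c4@2 c1@8 c3@8 c2@11, authorship 44..1313.22...
After op 5 (move_left): buffer="cjkrccjjdcjfep" (len 14), cursors c4@1 c1@7 c3@7 c2@10, authorship 44..1313.22...
Authorship (.=original, N=cursor N): 4 4 . . 1 3 1 3 . 2 2 . . .
Index 1: author = 4

Answer: cursor 4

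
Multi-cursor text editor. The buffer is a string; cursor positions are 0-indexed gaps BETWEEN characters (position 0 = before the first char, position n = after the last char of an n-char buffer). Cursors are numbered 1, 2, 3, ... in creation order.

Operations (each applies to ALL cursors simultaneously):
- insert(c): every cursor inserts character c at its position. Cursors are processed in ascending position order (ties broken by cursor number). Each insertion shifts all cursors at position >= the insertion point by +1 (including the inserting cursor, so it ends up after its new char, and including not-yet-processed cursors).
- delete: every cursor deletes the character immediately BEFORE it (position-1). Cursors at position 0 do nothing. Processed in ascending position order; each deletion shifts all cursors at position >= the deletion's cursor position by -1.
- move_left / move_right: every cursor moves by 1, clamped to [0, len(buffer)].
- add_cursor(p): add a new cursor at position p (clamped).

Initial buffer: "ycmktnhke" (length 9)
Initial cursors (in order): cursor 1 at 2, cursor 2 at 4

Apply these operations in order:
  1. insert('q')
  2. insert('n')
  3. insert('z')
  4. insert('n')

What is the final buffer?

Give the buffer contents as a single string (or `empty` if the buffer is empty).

Answer: ycqnznmkqnzntnhke

Derivation:
After op 1 (insert('q')): buffer="ycqmkqtnhke" (len 11), cursors c1@3 c2@6, authorship ..1..2.....
After op 2 (insert('n')): buffer="ycqnmkqntnhke" (len 13), cursors c1@4 c2@8, authorship ..11..22.....
After op 3 (insert('z')): buffer="ycqnzmkqnztnhke" (len 15), cursors c1@5 c2@10, authorship ..111..222.....
After op 4 (insert('n')): buffer="ycqnznmkqnzntnhke" (len 17), cursors c1@6 c2@12, authorship ..1111..2222.....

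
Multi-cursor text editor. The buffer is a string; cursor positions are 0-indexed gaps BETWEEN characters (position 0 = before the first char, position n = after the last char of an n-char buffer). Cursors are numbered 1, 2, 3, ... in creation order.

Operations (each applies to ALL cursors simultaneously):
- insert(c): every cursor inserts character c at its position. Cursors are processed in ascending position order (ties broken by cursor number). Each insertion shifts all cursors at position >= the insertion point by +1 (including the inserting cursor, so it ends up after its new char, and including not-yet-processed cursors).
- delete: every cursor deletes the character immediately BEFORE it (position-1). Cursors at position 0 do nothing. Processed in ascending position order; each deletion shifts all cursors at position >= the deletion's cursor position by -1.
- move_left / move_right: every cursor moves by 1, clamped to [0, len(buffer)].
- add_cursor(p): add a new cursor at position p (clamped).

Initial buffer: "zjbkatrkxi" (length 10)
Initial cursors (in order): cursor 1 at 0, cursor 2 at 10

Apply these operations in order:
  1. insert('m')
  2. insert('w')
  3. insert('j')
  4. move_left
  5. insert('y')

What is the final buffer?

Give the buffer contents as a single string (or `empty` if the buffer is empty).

After op 1 (insert('m')): buffer="mzjbkatrkxim" (len 12), cursors c1@1 c2@12, authorship 1..........2
After op 2 (insert('w')): buffer="mwzjbkatrkximw" (len 14), cursors c1@2 c2@14, authorship 11..........22
After op 3 (insert('j')): buffer="mwjzjbkatrkximwj" (len 16), cursors c1@3 c2@16, authorship 111..........222
After op 4 (move_left): buffer="mwjzjbkatrkximwj" (len 16), cursors c1@2 c2@15, authorship 111..........222
After op 5 (insert('y')): buffer="mwyjzjbkatrkximwyj" (len 18), cursors c1@3 c2@17, authorship 1111..........2222

Answer: mwyjzjbkatrkximwyj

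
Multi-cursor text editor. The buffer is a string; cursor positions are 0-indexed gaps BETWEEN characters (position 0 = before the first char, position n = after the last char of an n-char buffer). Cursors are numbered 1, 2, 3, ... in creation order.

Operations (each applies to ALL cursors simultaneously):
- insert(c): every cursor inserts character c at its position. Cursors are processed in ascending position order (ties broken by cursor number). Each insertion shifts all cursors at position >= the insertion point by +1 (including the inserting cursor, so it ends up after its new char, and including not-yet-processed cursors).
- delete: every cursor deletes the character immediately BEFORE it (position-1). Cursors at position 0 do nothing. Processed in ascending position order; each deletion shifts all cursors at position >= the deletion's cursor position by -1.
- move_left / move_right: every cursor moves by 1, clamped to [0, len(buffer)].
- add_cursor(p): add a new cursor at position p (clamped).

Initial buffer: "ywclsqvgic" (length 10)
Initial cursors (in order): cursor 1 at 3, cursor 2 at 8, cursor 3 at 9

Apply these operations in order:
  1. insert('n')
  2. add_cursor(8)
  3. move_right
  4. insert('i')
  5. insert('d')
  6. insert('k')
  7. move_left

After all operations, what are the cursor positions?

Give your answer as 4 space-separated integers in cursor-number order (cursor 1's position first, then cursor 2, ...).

Answer: 7 19 24 14

Derivation:
After op 1 (insert('n')): buffer="ywcnlsqvgninc" (len 13), cursors c1@4 c2@10 c3@12, authorship ...1.....2.3.
After op 2 (add_cursor(8)): buffer="ywcnlsqvgninc" (len 13), cursors c1@4 c4@8 c2@10 c3@12, authorship ...1.....2.3.
After op 3 (move_right): buffer="ywcnlsqvgninc" (len 13), cursors c1@5 c4@9 c2@11 c3@13, authorship ...1.....2.3.
After op 4 (insert('i')): buffer="ywcnlisqvginiinci" (len 17), cursors c1@6 c4@11 c2@14 c3@17, authorship ...1.1....42.23.3
After op 5 (insert('d')): buffer="ywcnlidsqvgidniidncid" (len 21), cursors c1@7 c4@13 c2@17 c3@21, authorship ...1.11....442.223.33
After op 6 (insert('k')): buffer="ywcnlidksqvgidkniidkncidk" (len 25), cursors c1@8 c4@15 c2@20 c3@25, authorship ...1.111....4442.2223.333
After op 7 (move_left): buffer="ywcnlidksqvgidkniidkncidk" (len 25), cursors c1@7 c4@14 c2@19 c3@24, authorship ...1.111....4442.2223.333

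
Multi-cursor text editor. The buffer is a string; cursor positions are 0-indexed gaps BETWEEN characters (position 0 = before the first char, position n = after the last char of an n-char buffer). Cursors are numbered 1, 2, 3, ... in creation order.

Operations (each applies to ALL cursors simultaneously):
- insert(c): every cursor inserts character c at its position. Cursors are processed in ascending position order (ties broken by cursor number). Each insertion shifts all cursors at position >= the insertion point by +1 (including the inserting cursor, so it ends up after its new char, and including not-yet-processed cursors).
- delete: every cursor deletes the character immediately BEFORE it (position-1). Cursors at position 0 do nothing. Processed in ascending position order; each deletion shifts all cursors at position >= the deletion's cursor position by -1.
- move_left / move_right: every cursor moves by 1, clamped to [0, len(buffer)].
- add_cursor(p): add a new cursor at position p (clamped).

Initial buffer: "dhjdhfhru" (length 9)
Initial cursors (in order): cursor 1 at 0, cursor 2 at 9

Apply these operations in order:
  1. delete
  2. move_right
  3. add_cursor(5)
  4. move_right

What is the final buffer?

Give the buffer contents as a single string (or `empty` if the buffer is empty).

After op 1 (delete): buffer="dhjdhfhr" (len 8), cursors c1@0 c2@8, authorship ........
After op 2 (move_right): buffer="dhjdhfhr" (len 8), cursors c1@1 c2@8, authorship ........
After op 3 (add_cursor(5)): buffer="dhjdhfhr" (len 8), cursors c1@1 c3@5 c2@8, authorship ........
After op 4 (move_right): buffer="dhjdhfhr" (len 8), cursors c1@2 c3@6 c2@8, authorship ........

Answer: dhjdhfhr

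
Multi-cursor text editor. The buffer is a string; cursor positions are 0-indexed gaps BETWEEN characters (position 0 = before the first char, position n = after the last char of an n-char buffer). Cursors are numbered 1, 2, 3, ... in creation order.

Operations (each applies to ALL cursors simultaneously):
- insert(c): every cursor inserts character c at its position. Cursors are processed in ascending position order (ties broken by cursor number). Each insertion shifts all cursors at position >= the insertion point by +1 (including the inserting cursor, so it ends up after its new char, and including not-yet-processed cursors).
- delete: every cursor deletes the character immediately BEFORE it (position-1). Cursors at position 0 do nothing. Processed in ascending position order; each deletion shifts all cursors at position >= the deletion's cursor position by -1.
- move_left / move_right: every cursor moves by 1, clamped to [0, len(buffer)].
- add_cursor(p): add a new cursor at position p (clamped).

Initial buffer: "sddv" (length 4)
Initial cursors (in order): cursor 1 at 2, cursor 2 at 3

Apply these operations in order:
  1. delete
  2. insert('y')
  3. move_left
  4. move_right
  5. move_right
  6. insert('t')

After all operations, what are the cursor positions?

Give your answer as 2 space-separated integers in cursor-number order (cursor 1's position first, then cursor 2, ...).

Answer: 6 6

Derivation:
After op 1 (delete): buffer="sv" (len 2), cursors c1@1 c2@1, authorship ..
After op 2 (insert('y')): buffer="syyv" (len 4), cursors c1@3 c2@3, authorship .12.
After op 3 (move_left): buffer="syyv" (len 4), cursors c1@2 c2@2, authorship .12.
After op 4 (move_right): buffer="syyv" (len 4), cursors c1@3 c2@3, authorship .12.
After op 5 (move_right): buffer="syyv" (len 4), cursors c1@4 c2@4, authorship .12.
After op 6 (insert('t')): buffer="syyvtt" (len 6), cursors c1@6 c2@6, authorship .12.12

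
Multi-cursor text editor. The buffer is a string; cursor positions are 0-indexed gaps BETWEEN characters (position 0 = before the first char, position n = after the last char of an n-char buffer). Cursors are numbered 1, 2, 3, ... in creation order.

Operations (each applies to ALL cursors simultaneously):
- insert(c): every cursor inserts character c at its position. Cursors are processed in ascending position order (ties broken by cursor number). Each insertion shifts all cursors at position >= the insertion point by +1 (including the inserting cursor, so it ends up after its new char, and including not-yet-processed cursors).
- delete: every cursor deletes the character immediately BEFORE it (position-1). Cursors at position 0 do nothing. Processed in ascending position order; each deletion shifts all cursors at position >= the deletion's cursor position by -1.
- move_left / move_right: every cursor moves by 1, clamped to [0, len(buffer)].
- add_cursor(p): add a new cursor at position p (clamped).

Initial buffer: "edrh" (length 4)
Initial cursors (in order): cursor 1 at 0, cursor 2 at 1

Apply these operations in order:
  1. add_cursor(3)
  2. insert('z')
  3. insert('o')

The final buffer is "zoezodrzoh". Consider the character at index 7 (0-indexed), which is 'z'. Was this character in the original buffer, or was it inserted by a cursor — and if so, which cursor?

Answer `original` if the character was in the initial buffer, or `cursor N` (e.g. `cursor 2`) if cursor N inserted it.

Answer: cursor 3

Derivation:
After op 1 (add_cursor(3)): buffer="edrh" (len 4), cursors c1@0 c2@1 c3@3, authorship ....
After op 2 (insert('z')): buffer="zezdrzh" (len 7), cursors c1@1 c2@3 c3@6, authorship 1.2..3.
After op 3 (insert('o')): buffer="zoezodrzoh" (len 10), cursors c1@2 c2@5 c3@9, authorship 11.22..33.
Authorship (.=original, N=cursor N): 1 1 . 2 2 . . 3 3 .
Index 7: author = 3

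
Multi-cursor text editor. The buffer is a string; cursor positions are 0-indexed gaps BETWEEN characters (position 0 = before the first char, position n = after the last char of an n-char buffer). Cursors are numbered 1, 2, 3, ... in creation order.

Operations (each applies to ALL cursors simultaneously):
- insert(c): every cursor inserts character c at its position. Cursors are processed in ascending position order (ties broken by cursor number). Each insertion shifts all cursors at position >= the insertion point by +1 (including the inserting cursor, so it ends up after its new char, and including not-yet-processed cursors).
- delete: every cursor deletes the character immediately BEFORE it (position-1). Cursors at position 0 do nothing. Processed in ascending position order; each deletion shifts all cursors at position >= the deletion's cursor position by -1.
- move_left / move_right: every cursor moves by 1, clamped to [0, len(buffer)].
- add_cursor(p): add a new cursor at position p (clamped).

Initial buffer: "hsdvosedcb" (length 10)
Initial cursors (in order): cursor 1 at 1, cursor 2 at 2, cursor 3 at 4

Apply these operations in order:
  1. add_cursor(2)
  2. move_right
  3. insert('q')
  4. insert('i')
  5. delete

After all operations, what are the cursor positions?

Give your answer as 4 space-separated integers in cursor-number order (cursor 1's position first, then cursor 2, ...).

After op 1 (add_cursor(2)): buffer="hsdvosedcb" (len 10), cursors c1@1 c2@2 c4@2 c3@4, authorship ..........
After op 2 (move_right): buffer="hsdvosedcb" (len 10), cursors c1@2 c2@3 c4@3 c3@5, authorship ..........
After op 3 (insert('q')): buffer="hsqdqqvoqsedcb" (len 14), cursors c1@3 c2@6 c4@6 c3@9, authorship ..1.24..3.....
After op 4 (insert('i')): buffer="hsqidqqiivoqisedcb" (len 18), cursors c1@4 c2@9 c4@9 c3@13, authorship ..11.2424..33.....
After op 5 (delete): buffer="hsqdqqvoqsedcb" (len 14), cursors c1@3 c2@6 c4@6 c3@9, authorship ..1.24..3.....

Answer: 3 6 9 6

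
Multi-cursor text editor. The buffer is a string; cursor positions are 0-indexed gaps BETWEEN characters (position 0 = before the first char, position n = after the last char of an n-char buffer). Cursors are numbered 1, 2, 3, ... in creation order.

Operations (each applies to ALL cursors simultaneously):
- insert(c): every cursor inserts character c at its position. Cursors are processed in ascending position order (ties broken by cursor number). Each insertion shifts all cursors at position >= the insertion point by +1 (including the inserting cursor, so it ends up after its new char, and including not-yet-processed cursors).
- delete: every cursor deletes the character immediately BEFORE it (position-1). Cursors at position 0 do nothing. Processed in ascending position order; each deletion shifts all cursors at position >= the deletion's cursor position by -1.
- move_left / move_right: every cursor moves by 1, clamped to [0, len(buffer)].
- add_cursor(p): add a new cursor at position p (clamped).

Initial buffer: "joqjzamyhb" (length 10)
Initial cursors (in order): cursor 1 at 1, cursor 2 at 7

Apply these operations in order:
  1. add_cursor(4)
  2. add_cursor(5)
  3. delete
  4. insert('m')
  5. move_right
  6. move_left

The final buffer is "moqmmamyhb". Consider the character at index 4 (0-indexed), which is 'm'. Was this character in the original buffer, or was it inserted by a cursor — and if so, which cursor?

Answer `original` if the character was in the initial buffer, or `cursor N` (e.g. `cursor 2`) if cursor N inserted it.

After op 1 (add_cursor(4)): buffer="joqjzamyhb" (len 10), cursors c1@1 c3@4 c2@7, authorship ..........
After op 2 (add_cursor(5)): buffer="joqjzamyhb" (len 10), cursors c1@1 c3@4 c4@5 c2@7, authorship ..........
After op 3 (delete): buffer="oqayhb" (len 6), cursors c1@0 c3@2 c4@2 c2@3, authorship ......
After op 4 (insert('m')): buffer="moqmmamyhb" (len 10), cursors c1@1 c3@5 c4@5 c2@7, authorship 1..34.2...
After op 5 (move_right): buffer="moqmmamyhb" (len 10), cursors c1@2 c3@6 c4@6 c2@8, authorship 1..34.2...
After op 6 (move_left): buffer="moqmmamyhb" (len 10), cursors c1@1 c3@5 c4@5 c2@7, authorship 1..34.2...
Authorship (.=original, N=cursor N): 1 . . 3 4 . 2 . . .
Index 4: author = 4

Answer: cursor 4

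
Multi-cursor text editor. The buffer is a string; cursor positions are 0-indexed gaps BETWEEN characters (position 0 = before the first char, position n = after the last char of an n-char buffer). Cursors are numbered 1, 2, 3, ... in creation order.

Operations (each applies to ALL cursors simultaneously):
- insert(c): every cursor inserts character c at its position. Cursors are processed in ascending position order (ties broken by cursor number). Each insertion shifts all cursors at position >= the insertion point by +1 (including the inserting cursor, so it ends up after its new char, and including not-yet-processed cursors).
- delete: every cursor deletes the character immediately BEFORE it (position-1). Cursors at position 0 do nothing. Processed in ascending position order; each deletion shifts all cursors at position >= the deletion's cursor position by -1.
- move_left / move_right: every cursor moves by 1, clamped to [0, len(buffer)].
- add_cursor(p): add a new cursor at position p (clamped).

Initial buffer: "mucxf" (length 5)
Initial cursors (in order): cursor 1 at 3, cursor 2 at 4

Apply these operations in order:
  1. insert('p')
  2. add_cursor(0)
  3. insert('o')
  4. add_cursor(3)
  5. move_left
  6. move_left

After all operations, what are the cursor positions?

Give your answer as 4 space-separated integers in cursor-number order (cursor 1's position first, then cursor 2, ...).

After op 1 (insert('p')): buffer="mucpxpf" (len 7), cursors c1@4 c2@6, authorship ...1.2.
After op 2 (add_cursor(0)): buffer="mucpxpf" (len 7), cursors c3@0 c1@4 c2@6, authorship ...1.2.
After op 3 (insert('o')): buffer="omucpoxpof" (len 10), cursors c3@1 c1@6 c2@9, authorship 3...11.22.
After op 4 (add_cursor(3)): buffer="omucpoxpof" (len 10), cursors c3@1 c4@3 c1@6 c2@9, authorship 3...11.22.
After op 5 (move_left): buffer="omucpoxpof" (len 10), cursors c3@0 c4@2 c1@5 c2@8, authorship 3...11.22.
After op 6 (move_left): buffer="omucpoxpof" (len 10), cursors c3@0 c4@1 c1@4 c2@7, authorship 3...11.22.

Answer: 4 7 0 1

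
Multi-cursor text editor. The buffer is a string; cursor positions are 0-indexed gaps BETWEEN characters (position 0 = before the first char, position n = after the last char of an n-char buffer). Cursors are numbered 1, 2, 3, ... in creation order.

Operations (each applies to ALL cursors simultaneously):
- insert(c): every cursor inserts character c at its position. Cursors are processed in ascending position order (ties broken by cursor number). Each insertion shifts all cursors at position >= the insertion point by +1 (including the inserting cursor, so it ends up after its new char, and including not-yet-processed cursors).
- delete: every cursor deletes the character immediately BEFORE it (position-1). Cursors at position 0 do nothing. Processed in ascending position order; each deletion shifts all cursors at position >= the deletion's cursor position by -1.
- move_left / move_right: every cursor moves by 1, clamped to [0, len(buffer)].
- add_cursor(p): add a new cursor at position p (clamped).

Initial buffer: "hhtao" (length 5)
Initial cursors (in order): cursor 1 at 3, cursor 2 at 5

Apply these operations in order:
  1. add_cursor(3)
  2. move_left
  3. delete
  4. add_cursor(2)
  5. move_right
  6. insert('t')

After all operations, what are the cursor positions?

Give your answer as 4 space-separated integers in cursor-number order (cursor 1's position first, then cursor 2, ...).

After op 1 (add_cursor(3)): buffer="hhtao" (len 5), cursors c1@3 c3@3 c2@5, authorship .....
After op 2 (move_left): buffer="hhtao" (len 5), cursors c1@2 c3@2 c2@4, authorship .....
After op 3 (delete): buffer="to" (len 2), cursors c1@0 c3@0 c2@1, authorship ..
After op 4 (add_cursor(2)): buffer="to" (len 2), cursors c1@0 c3@0 c2@1 c4@2, authorship ..
After op 5 (move_right): buffer="to" (len 2), cursors c1@1 c3@1 c2@2 c4@2, authorship ..
After op 6 (insert('t')): buffer="tttott" (len 6), cursors c1@3 c3@3 c2@6 c4@6, authorship .13.24

Answer: 3 6 3 6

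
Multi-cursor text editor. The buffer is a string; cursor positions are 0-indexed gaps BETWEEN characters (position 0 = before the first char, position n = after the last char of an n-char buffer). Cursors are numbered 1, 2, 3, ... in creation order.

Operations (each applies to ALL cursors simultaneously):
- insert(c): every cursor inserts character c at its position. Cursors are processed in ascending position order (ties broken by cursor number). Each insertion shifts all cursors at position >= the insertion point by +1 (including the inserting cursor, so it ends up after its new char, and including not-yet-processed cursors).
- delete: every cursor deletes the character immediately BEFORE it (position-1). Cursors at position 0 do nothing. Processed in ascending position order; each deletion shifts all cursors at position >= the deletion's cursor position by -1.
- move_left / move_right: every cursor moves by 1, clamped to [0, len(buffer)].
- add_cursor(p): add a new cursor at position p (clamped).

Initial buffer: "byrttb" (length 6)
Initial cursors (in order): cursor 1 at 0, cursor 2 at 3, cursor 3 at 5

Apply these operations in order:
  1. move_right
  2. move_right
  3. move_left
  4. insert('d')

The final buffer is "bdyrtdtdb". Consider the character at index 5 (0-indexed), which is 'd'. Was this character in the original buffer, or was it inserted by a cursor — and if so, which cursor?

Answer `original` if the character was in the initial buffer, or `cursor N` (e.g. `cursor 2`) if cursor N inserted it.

Answer: cursor 2

Derivation:
After op 1 (move_right): buffer="byrttb" (len 6), cursors c1@1 c2@4 c3@6, authorship ......
After op 2 (move_right): buffer="byrttb" (len 6), cursors c1@2 c2@5 c3@6, authorship ......
After op 3 (move_left): buffer="byrttb" (len 6), cursors c1@1 c2@4 c3@5, authorship ......
After op 4 (insert('d')): buffer="bdyrtdtdb" (len 9), cursors c1@2 c2@6 c3@8, authorship .1...2.3.
Authorship (.=original, N=cursor N): . 1 . . . 2 . 3 .
Index 5: author = 2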